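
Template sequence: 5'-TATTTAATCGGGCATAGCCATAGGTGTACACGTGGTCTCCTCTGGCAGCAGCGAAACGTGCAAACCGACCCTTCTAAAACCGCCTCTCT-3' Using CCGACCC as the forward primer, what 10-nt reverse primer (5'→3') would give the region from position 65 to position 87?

5'-AGAGGCGGTT-3'

The product's 3' end on the top strand is position 87.
The reverse primer anneals to the top strand over positions 78–87, i.e. to AACCGCCTCT.
Its sequence written 5'→3' is the reverse complement: AGAGGCGGTT.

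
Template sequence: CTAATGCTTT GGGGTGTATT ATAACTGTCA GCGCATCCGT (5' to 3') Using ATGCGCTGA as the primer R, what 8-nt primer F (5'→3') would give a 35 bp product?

5'-TAATGCTT-3'

The reverse primer's reverse complement TCAGCGCAT matches the template at positions 28–36, so the product ends at position 36.
A 35 bp product then starts at position 36 − 35 + 1 = 2.
The forward primer is identical to the top strand there: TAATGCTT.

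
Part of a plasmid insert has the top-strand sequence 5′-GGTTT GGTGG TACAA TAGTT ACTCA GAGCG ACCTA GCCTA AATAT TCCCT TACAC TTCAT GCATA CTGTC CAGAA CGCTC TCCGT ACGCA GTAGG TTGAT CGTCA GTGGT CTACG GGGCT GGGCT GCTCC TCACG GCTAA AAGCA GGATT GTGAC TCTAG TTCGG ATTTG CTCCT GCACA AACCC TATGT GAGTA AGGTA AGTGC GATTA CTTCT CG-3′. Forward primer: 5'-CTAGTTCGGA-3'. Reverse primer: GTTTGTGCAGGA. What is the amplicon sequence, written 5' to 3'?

Scanning the template, CTAGTTCGGA occurs at positions 157–166; this primer anneals to the bottom strand there with its 3' end pointing downstream.
The reverse primer's reverse complement is TCCTGCACAAAC, which matches the template at positions 172–183.
The product is the template from position 157 through 183 (27 bp).

5'-CTAGTTCGGATTTGCTCCTGCACAAAC-3'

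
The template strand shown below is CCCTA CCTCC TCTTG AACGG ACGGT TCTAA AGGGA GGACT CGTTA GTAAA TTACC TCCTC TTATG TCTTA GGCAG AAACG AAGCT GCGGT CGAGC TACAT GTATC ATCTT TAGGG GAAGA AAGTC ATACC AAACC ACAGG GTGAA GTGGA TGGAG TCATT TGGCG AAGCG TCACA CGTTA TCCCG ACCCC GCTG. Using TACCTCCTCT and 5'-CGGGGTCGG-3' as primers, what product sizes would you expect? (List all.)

The forward primer TACCTCCTCT matches the top strand at positions 4–13, 52–61.
The reverse primer's reverse complement is CCGACCCCG, matching at positions 183–191.
Each forward site pairs with the reverse site to give a product ending at position 191: sizes 188, 140 bp.

188 bp, 140 bp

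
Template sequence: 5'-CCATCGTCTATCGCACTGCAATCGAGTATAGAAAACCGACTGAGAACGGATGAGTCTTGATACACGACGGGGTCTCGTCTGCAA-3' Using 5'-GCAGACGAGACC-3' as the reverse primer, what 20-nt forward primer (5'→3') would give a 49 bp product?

The reverse primer's reverse complement GGTCTCGTCTGC matches the template at positions 71–82, so the product ends at position 82.
A 49 bp product then starts at position 82 − 49 + 1 = 34.
The forward primer is identical to the top strand there: AACCGACTGAGAACGGATGA.

5'-AACCGACTGAGAACGGATGA-3'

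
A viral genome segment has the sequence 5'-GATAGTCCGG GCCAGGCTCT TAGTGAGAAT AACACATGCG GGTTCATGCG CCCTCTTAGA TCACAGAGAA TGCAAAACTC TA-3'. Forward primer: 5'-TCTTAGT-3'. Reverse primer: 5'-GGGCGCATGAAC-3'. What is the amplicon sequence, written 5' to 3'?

The forward primer matches the template at positions 18–24.
The reverse primer's reverse complement is GTTCATGCGCCC, which matches the template at positions 42–53.
The product is the template from position 18 through 53 (36 bp).

5'-TCTTAGTGAGAATAACACATGCGGGTTCATGCGCCC-3'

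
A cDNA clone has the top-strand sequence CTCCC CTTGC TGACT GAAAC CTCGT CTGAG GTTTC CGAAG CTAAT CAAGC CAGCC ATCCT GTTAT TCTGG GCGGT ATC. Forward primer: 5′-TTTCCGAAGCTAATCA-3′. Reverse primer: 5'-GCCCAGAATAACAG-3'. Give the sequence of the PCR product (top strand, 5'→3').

The forward primer matches the template at positions 32–47.
The reverse primer's reverse complement is CTGTTATTCTGGGC, which matches the template at positions 59–72.
The product is the template from position 32 through 72 (41 bp).

5'-TTTCCGAAGCTAATCAAGCCAGCCATCCTGTTATTCTGGGC-3'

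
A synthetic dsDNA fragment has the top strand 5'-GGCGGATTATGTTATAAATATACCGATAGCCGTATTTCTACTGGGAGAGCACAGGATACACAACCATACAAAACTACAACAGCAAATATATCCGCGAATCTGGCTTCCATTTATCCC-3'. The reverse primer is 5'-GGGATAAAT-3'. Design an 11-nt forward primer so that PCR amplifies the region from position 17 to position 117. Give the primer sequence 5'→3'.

The reverse primer's reverse complement ATTTATCCC matches the template at positions 109–117; the product starts at position 17.
The forward primer is identical to the top strand over positions 17–27: AATATACCGAT.

5'-AATATACCGAT-3'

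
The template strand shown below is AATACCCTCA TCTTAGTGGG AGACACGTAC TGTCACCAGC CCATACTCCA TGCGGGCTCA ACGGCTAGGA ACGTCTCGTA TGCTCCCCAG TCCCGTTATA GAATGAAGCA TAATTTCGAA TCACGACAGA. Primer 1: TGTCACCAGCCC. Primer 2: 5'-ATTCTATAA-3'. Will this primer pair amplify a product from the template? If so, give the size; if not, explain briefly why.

Primer 1 (TGTCACCAGCCC) matches the top strand at positions 31–42; it acts as a forward primer.
Primer 2's reverse complement is TTATAGAAT, matching the top strand at positions 96–104; it acts as a reverse primer.
The 3' ends face each other across positions 31–104, giving a 74 bp product.

Yes — a 74 bp product.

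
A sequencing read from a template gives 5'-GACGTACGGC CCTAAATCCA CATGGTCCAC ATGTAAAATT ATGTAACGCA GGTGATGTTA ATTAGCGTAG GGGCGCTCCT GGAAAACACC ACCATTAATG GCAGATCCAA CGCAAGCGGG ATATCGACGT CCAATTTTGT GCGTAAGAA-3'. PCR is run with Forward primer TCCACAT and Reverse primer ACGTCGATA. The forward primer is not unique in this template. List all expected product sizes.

The forward primer TCCACAT matches the top strand at positions 17–23, 26–32.
The reverse primer's reverse complement is TATCGACGT, matching at positions 122–130.
Each forward site pairs with the reverse site to give a product ending at position 130: sizes 114, 105 bp.

114 bp, 105 bp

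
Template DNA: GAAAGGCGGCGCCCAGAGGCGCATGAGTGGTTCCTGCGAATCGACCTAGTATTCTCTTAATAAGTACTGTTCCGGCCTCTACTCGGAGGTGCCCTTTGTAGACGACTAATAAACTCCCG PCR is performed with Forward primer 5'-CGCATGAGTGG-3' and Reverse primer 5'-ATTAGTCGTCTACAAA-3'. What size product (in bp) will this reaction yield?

91 bp

The forward primer matches the template at positions 20–30.
The reverse primer's reverse complement is TTTGTAGACGACTAAT, which matches the template at positions 95–110.
Amplicon spans positions 20–110: 91 bp.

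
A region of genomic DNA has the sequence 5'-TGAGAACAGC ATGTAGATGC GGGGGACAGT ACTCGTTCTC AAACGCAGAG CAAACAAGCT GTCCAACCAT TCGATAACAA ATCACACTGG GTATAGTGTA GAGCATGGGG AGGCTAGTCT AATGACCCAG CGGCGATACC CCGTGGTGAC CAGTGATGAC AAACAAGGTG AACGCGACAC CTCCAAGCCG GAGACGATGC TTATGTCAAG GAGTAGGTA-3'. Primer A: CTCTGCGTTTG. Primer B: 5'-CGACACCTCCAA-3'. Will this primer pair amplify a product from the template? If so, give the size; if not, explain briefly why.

No product — the primers' 3' ends point away from each other.

Primer A (CTCTGCGTTTG) has reverse complement CAAACGCAGAG, which matches the top strand at positions 40–50; primer A anneals to the top strand there with its 3' end pointing upstream toward position 40.
Primer B (CGACACCTCCAA) matches the top strand directly at positions 175–186; it anneals to the bottom strand with its 3' end pointing downstream toward position 186.
The 3' ends diverge (primer A extends toward position 1, primer B toward position 219), so the primers never converge on a shared product.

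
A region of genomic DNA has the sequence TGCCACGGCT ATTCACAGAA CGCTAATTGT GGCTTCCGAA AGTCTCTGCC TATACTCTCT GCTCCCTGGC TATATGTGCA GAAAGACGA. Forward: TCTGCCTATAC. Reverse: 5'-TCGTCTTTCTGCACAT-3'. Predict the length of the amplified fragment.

45 bp

Scanning the template, TCTGCCTATAC occurs at positions 45–55; this primer anneals to the bottom strand there with its 3' end pointing downstream.
Taking the reverse complement of TCGTCTTTCTGCACAT gives ATGTGCAGAAAGACGA, found at positions 74–89 on the template; the primer anneals here to the top strand with its 3' end pointing upstream.
Amplicon spans positions 45–89: 45 bp.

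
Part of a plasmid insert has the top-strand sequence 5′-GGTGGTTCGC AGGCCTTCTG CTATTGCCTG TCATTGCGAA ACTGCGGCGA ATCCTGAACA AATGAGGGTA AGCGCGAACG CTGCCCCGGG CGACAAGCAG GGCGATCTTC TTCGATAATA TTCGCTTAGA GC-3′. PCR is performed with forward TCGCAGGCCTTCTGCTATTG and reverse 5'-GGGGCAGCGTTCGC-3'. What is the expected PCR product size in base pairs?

81 bp

Scanning the template, TCGCAGGCCTTCTGCTATTG occurs at positions 7–26; this primer anneals to the bottom strand there with its 3' end pointing downstream.
Taking the reverse complement of GGGGCAGCGTTCGC gives GCGAACGCTGCCCC, found at positions 74–87 on the template; the primer anneals here to the top strand with its 3' end pointing upstream.
The product runs from position 7 to position 87, so its length is 87 − 7 + 1 = 81 bp.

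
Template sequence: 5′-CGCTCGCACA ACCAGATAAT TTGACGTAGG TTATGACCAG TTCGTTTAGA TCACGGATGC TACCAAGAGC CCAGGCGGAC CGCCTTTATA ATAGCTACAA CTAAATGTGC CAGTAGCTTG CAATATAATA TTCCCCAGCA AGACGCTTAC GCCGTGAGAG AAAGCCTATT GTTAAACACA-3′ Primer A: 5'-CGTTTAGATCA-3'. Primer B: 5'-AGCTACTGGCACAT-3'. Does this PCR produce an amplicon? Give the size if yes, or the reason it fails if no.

Primer A (CGTTTAGATCA) matches the top strand at positions 43–53; it acts as a forward primer.
Primer B's reverse complement is ATGTGCCAGTAGCT, matching the top strand at positions 105–118; it acts as a reverse primer.
The 3' ends face each other across positions 43–118, giving a 76 bp product.

Yes — a 76 bp product.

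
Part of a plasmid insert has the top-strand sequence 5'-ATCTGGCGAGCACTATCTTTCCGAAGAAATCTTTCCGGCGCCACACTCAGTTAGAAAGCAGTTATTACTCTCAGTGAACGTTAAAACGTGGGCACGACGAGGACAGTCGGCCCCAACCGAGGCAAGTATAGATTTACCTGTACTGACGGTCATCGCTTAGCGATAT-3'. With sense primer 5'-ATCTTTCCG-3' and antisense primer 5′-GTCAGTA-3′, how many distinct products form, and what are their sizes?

The forward primer ATCTTTCCG matches the top strand at positions 15–23, 29–37.
The reverse primer's reverse complement is TACTGAC, matching at positions 141–147.
Each forward site pairs with the reverse site to give a product ending at position 147: sizes 133, 119 bp.

Two products: 133 bp, 119 bp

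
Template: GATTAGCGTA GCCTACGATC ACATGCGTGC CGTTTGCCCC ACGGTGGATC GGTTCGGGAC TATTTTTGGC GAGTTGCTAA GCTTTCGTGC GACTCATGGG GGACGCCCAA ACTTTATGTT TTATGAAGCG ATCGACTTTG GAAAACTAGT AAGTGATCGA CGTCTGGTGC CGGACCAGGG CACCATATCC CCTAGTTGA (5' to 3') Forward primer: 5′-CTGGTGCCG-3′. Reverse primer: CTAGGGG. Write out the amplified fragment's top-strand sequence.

5'-CTGGTGCCGGACCAGGGCACCATATCCCCTAG-3'

Scanning the template, CTGGTGCCG occurs at positions 164–172; this primer anneals to the bottom strand there with its 3' end pointing downstream.
Taking the reverse complement of CTAGGGG gives CCCCTAG, found at positions 189–195 on the template; the primer anneals here to the top strand with its 3' end pointing upstream.
The product is the template from position 164 through 195 (32 bp).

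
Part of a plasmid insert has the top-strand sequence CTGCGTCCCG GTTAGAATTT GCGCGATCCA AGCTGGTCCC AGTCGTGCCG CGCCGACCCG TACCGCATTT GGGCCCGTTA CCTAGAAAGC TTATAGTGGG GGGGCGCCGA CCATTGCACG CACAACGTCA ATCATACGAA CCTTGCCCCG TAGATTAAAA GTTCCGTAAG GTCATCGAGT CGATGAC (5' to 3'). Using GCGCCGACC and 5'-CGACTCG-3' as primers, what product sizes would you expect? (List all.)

133 bp, 79 bp

The forward primer GCGCCGACC matches the top strand at positions 50–58, 104–112.
The reverse primer's reverse complement is CGAGTCG, matching at positions 176–182.
Each forward site pairs with the reverse site to give a product ending at position 182: sizes 133, 79 bp.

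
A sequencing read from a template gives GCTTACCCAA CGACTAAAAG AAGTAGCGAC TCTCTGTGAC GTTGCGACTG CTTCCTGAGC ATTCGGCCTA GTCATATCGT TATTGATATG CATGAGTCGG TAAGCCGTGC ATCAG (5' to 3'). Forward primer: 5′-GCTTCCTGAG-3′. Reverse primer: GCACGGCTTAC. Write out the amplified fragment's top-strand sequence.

The forward primer matches the template at positions 50–59.
Reverse complement of the reverse primer: GTAAGCCGTGC. This occurs on the top strand at positions 100–110.
The product is the template from position 50 through 110 (61 bp).

5'-GCTTCCTGAGCATTCGGCCTAGTCATATCGTTATTGATATGCATGAGTCGGTAAGCCGTGC-3'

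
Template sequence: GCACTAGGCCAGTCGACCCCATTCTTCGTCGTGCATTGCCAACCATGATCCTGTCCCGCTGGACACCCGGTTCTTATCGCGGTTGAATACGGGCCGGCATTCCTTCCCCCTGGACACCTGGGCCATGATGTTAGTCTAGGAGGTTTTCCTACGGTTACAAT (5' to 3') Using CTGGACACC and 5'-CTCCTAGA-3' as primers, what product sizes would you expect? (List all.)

The forward primer CTGGACACC matches the top strand at positions 59–67, 110–118.
The reverse primer's reverse complement is TCTAGGAG, matching at positions 135–142.
Each forward site pairs with the reverse site to give a product ending at position 142: sizes 84, 33 bp.

84 bp, 33 bp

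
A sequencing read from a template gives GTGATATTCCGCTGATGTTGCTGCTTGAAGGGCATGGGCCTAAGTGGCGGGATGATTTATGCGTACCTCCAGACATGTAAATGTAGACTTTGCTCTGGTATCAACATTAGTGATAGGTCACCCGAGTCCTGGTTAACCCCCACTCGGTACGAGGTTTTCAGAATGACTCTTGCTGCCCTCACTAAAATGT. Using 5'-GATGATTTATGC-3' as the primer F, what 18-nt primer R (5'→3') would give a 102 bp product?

The forward primer binds at positions 51–62, so a 102 bp product ends at position 51 + 102 − 1 = 152.
The reverse primer anneals to the top strand over positions 135–152, i.e. to AACCCCCACTCGGTACGA.
Its sequence written 5'→3' is the reverse complement: TCGTACCGAGTGGGGGTT.

5'-TCGTACCGAGTGGGGGTT-3'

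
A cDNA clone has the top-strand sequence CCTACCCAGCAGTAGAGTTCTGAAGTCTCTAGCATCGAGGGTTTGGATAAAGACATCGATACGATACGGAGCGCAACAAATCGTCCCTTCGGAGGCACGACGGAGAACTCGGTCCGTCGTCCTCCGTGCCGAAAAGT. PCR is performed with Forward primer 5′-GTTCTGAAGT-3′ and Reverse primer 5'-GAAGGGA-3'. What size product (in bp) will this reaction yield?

Scanning the template, GTTCTGAAGT occurs at positions 17–26; this primer anneals to the bottom strand there with its 3' end pointing downstream.
The reverse primer's reverse complement is TCCCTTC, which matches the template at positions 84–90.
Amplicon spans positions 17–90: 74 bp.

74 bp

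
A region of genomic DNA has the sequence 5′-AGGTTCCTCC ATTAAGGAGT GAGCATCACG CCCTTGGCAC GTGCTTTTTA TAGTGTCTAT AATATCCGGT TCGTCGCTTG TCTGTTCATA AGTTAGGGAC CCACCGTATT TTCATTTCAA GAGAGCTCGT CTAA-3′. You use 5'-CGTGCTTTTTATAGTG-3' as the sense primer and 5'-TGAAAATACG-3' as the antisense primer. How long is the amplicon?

75 bp

Forward primer CGTGCTTTTTATAGTG is found on the top strand at positions 40–55.
The reverse primer's reverse complement is CGTATTTTCA, which matches the template at positions 105–114.
Amplicon spans positions 40–114: 75 bp.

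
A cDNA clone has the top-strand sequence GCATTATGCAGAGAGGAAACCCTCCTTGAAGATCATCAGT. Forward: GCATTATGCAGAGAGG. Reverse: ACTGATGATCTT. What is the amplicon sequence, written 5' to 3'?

5'-GCATTATGCAGAGAGGAAACCCTCCTTGAAGATCATCAGT-3'

The forward primer matches the template at positions 1–16.
Reverse complement of the reverse primer: AAGATCATCAGT. This occurs on the top strand at positions 29–40.
The product is the template from position 1 through 40 (40 bp).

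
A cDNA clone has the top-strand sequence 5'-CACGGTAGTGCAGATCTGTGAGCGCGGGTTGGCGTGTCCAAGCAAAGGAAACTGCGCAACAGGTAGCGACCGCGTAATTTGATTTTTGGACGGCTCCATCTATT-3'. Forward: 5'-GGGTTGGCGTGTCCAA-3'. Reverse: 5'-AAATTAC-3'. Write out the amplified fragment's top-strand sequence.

Forward primer GGGTTGGCGTGTCCAA is found on the top strand at positions 26–41.
Reverse complement of the reverse primer: GTAATTT. This occurs on the top strand at positions 74–80.
The product is the template from position 26 through 80 (55 bp).

5'-GGGTTGGCGTGTCCAAGCAAAGGAAACTGCGCAACAGGTAGCGACCGCGTAATTT-3'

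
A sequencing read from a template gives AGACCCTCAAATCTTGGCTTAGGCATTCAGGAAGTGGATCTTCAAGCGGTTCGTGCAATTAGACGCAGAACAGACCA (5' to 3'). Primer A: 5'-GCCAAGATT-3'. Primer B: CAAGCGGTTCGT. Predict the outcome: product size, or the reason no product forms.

No product — the primers' 3' ends point away from each other.

Primer A (GCCAAGATT) has reverse complement AATCTTGGC, which matches the top strand at positions 10–18; primer A anneals to the top strand there with its 3' end pointing upstream toward position 10.
Primer B (CAAGCGGTTCGT) matches the top strand directly at positions 43–54; it anneals to the bottom strand with its 3' end pointing downstream toward position 54.
The 3' ends diverge (primer A extends toward position 1, primer B toward position 77), so the primers never converge on a shared product.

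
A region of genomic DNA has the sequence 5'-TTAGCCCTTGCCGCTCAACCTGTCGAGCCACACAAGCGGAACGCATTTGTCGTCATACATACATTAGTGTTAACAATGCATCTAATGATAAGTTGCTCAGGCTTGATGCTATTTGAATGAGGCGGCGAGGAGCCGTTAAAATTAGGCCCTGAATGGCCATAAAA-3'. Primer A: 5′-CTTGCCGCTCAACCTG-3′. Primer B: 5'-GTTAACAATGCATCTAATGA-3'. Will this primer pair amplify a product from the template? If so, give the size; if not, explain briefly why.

No product — both primers anneal to the same strand and extend in the same direction.

Primer A (CTTGCCGCTCAACCTG) matches the top strand at positions 7–22 (3' end points downstream).
Primer B (GTTAACAATGCATCTAATGA) also matches the top strand directly, at positions 69–88 — its reverse complement TCATTAGATGCATTGTTAAC is not present.
Both primers anneal to the bottom strand with 3' ends pointing the same way, so neither can prime synthesis back toward the other.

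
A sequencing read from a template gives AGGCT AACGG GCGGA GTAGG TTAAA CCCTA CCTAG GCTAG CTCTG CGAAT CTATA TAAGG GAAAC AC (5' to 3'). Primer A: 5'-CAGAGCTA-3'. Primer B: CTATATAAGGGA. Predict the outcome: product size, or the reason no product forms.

No product — the primers' 3' ends point away from each other.

Primer A (CAGAGCTA) has reverse complement TAGCTCTG, which matches the top strand at positions 38–45; primer A anneals to the top strand there with its 3' end pointing upstream toward position 38.
Primer B (CTATATAAGGGA) matches the top strand directly at positions 51–62; it anneals to the bottom strand with its 3' end pointing downstream toward position 62.
The 3' ends diverge (primer A extends toward position 1, primer B toward position 67), so the primers never converge on a shared product.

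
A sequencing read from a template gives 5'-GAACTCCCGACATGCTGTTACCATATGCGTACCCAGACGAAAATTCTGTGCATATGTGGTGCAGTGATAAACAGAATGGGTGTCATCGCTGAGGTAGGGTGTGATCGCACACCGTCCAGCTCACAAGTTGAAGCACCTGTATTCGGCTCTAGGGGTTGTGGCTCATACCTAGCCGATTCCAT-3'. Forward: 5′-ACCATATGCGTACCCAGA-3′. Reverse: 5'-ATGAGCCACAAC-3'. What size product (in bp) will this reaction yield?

147 bp

The forward primer matches the template at positions 20–37.
Reverse complement of the reverse primer: GTTGTGGCTCAT. This occurs on the top strand at positions 155–166.
The product runs from position 20 to position 166, so its length is 166 − 20 + 1 = 147 bp.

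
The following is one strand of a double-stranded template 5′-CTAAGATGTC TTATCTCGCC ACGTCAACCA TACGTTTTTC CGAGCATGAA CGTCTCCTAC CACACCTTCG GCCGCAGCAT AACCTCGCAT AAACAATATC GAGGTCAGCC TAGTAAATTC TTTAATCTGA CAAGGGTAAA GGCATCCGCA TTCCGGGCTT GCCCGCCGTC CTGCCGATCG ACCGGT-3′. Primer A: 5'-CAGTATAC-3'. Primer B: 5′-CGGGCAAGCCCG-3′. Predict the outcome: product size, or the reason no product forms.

Primer A (CAGTATAC) does not match the top strand, and its reverse complement GTATACTG does not match either.
With no annealing site for primer A, no amplification occurs.

No product — primer A has no binding site in the template.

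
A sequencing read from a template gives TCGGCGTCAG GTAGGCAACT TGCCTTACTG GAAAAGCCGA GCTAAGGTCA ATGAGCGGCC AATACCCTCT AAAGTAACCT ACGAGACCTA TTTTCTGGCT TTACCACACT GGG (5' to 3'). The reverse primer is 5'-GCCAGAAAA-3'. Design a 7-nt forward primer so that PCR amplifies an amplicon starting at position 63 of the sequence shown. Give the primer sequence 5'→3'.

The reverse primer's reverse complement TTTTCTGGC matches the template at positions 91–99; the product starts at position 63.
The forward primer is identical to the top strand over positions 63–69: TACCCTC.

5'-TACCCTC-3'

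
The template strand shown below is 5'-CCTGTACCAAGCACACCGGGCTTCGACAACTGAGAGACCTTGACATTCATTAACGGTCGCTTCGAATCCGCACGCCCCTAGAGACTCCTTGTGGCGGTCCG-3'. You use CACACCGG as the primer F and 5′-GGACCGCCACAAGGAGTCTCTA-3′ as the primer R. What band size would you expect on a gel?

The forward primer matches the template at positions 12–19.
Taking the reverse complement of GGACCGCCACAAGGAGTCTCTA gives TAGAGACTCCTTGTGGCGGTCC, found at positions 79–100 on the template; the primer anneals here to the top strand with its 3' end pointing upstream.
Product length = (reverse-primer end) − (forward-primer start) + 1 = 100 − 12 + 1 = 89 bp.

89 bp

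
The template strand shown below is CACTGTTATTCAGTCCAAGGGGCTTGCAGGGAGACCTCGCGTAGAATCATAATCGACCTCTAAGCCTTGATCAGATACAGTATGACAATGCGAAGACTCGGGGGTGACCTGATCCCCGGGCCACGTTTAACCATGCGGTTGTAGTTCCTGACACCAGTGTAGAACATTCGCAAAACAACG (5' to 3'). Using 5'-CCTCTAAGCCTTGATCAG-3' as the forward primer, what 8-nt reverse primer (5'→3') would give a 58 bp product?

The forward primer binds at positions 57–74, so a 58 bp product ends at position 57 + 58 − 1 = 114.
The reverse primer anneals to the top strand over positions 107–114, i.e. to ACCTGATC.
Its sequence written 5'→3' is the reverse complement: GATCAGGT.

5'-GATCAGGT-3'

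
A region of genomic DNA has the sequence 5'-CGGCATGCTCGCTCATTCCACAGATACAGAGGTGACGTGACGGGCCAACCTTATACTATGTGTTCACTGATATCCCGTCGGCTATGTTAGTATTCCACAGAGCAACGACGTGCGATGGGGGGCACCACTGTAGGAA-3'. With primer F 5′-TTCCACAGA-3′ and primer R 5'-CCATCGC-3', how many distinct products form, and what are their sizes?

Two products: 103 bp, 26 bp

The forward primer TTCCACAGA matches the top strand at positions 16–24, 93–101.
The reverse primer's reverse complement is GCGATGG, matching at positions 112–118.
Each forward site pairs with the reverse site to give a product ending at position 118: sizes 103, 26 bp.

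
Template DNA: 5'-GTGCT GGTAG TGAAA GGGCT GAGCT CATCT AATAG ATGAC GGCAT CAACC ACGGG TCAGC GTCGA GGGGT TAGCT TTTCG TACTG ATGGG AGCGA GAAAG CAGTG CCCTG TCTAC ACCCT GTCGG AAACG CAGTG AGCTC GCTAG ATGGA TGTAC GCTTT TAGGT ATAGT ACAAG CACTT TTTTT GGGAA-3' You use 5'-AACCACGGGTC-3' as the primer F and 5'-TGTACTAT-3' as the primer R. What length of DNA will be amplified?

127 bp

Scanning the template, AACCACGGGTC occurs at positions 47–57; this primer anneals to the bottom strand there with its 3' end pointing downstream.
The reverse primer's reverse complement is ATAGTACA, which matches the template at positions 166–173.
The product runs from position 47 to position 173, so its length is 173 − 47 + 1 = 127 bp.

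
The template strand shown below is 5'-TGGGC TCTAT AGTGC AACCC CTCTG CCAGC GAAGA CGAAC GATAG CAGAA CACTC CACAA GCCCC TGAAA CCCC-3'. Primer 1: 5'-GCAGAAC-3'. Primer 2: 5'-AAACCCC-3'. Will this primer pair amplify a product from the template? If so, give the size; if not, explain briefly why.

Primer 1 (GCAGAAC) matches the top strand at positions 45–51 (3' end points downstream).
Primer 2 (AAACCCC) also matches the top strand directly, at positions 68–74 — its reverse complement GGGGTTT is not present.
Both primers anneal to the bottom strand with 3' ends pointing the same way, so neither can prime synthesis back toward the other.

No product — both primers anneal to the same strand and extend in the same direction.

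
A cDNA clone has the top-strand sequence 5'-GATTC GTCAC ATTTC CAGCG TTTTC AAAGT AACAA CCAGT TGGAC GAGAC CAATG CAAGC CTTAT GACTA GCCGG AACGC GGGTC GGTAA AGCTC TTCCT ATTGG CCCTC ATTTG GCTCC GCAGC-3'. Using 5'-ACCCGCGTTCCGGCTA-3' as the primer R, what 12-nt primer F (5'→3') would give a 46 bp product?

The reverse primer's reverse complement TAGCCGGAACGCGGGT matches the template at positions 69–84, so the product ends at position 84.
A 46 bp product then starts at position 84 − 46 + 1 = 39.
The forward primer is identical to the top strand there: GTTGGACGAGAC.

5'-GTTGGACGAGAC-3'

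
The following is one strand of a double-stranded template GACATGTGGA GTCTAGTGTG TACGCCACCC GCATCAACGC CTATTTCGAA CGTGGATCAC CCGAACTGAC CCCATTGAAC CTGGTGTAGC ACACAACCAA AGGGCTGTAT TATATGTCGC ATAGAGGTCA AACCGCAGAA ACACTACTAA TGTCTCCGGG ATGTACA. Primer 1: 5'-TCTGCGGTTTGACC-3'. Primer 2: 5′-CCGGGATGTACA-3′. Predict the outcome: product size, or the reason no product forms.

Primer 1 (TCTGCGGTTTGACC) has reverse complement GGTCAAACCGCAGA, which matches the top strand at positions 126–139; primer 1 anneals to the top strand there with its 3' end pointing upstream toward position 126.
Primer 2 (CCGGGATGTACA) matches the top strand directly at positions 156–167; it anneals to the bottom strand with its 3' end pointing downstream toward position 167.
The 3' ends diverge (primer 1 extends toward position 1, primer 2 toward position 167), so the primers never converge on a shared product.

No product — the primers' 3' ends point away from each other.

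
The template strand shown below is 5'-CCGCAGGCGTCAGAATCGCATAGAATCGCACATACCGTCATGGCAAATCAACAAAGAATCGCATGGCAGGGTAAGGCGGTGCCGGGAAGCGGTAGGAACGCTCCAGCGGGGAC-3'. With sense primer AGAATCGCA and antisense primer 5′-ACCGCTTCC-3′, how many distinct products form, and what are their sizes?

The forward primer AGAATCGCA matches the top strand at positions 12–20, 22–30, 55–63.
The reverse primer's reverse complement is GGAAGCGGT, matching at positions 85–93.
Each forward site pairs with the reverse site to give a product ending at position 93: sizes 82, 72, 39 bp.

Three products: 82 bp, 72 bp, 39 bp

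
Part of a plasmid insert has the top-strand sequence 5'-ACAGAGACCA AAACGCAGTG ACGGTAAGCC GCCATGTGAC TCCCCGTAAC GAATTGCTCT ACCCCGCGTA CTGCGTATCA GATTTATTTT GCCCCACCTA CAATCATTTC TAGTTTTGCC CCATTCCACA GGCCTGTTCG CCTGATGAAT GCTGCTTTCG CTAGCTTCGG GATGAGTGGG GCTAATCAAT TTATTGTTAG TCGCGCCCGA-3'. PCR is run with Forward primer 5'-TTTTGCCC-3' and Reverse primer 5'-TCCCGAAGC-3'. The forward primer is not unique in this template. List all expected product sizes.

86 bp, 59 bp

The forward primer TTTTGCCC matches the top strand at positions 87–94, 114–121.
The reverse primer's reverse complement is GCTTCGGGA, matching at positions 164–172.
Each forward site pairs with the reverse site to give a product ending at position 172: sizes 86, 59 bp.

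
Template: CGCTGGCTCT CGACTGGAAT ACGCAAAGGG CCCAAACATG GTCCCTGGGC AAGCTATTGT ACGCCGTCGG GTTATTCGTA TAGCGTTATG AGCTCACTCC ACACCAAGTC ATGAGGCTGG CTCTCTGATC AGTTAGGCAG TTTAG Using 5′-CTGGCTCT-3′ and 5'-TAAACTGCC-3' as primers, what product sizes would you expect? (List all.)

The forward primer CTGGCTCT matches the top strand at positions 3–10, 117–124.
The reverse primer's reverse complement is GGCAGTTTA, matching at positions 136–144.
Each forward site pairs with the reverse site to give a product ending at position 144: sizes 142, 28 bp.

142 bp, 28 bp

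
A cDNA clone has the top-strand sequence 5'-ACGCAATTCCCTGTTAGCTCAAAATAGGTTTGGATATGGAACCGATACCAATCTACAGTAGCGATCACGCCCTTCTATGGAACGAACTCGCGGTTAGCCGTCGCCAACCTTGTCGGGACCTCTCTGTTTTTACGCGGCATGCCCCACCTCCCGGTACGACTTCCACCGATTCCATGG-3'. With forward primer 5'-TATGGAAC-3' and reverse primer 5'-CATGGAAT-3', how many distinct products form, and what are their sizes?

Two products: 142 bp, 101 bp

The forward primer TATGGAAC matches the top strand at positions 35–42, 76–83.
The reverse primer's reverse complement is ATTCCATG, matching at positions 169–176.
Each forward site pairs with the reverse site to give a product ending at position 176: sizes 142, 101 bp.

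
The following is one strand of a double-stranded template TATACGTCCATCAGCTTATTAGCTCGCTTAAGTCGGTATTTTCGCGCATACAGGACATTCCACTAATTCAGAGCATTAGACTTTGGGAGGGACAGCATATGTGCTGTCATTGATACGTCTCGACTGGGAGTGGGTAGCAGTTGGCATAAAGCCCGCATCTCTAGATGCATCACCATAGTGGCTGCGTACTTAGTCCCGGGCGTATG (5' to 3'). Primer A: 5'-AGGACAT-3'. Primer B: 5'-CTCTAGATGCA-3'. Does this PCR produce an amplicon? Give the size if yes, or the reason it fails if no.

Primer A (AGGACAT) matches the top strand at positions 52–58 (3' end points downstream).
Primer B (CTCTAGATGCA) also matches the top strand directly, at positions 159–169 — its reverse complement TGCATCTAGAG is not present.
Both primers anneal to the bottom strand with 3' ends pointing the same way, so neither can prime synthesis back toward the other.

No product — both primers anneal to the same strand and extend in the same direction.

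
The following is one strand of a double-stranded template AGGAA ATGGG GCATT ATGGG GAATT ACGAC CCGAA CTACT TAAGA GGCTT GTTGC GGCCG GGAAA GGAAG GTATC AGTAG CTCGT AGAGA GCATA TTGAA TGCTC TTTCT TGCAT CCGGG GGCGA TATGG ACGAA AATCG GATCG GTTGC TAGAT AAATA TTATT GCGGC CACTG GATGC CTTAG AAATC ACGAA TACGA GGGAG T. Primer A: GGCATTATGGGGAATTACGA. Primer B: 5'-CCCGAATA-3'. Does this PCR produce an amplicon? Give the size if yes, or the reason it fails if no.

Primer B (CCCGAATA) does not match the top strand, and its reverse complement TATTCGGG does not match either.
With no annealing site for primer B, no amplification occurs.

No product — primer B has no binding site in the template.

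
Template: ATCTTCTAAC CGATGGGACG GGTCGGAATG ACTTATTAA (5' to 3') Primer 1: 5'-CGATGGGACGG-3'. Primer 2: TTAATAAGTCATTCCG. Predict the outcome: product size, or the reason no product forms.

Yes — a 29 bp product.

Primer 1 (CGATGGGACGG) matches the top strand at positions 11–21; it acts as a forward primer.
Primer 2's reverse complement is CGGAATGACTTATTAA, matching the top strand at positions 24–39; it acts as a reverse primer.
The 3' ends face each other across positions 11–39, giving a 29 bp product.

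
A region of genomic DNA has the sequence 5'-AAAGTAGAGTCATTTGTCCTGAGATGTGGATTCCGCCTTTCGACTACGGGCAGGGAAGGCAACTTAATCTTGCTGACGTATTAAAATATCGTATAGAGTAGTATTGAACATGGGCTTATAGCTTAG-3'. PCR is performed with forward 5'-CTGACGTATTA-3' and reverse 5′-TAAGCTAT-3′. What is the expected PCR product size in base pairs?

53 bp

Forward primer CTGACGTATTA is found on the top strand at positions 73–83.
Reverse complement of the reverse primer: ATAGCTTA. This occurs on the top strand at positions 118–125.
Amplicon spans positions 73–125: 53 bp.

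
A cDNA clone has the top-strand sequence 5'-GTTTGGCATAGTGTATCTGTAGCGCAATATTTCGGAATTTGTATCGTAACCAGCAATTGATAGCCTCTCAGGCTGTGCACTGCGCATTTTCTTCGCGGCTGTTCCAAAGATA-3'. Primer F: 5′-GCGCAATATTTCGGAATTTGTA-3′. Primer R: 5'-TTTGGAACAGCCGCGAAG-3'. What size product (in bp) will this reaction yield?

87 bp

Scanning the template, GCGCAATATTTCGGAATTTGTA occurs at positions 22–43; this primer anneals to the bottom strand there with its 3' end pointing downstream.
The reverse primer's reverse complement is CTTCGCGGCTGTTCCAAA, which matches the template at positions 91–108.
Product length = (reverse-primer end) − (forward-primer start) + 1 = 108 − 22 + 1 = 87 bp.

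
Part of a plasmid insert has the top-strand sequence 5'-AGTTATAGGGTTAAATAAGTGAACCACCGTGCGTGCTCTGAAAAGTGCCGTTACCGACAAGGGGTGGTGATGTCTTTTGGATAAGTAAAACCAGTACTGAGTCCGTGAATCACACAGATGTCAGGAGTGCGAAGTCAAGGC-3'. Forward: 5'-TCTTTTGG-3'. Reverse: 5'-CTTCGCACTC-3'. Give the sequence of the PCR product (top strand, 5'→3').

Forward primer TCTTTTGG is found on the top strand at positions 73–80.
The reverse primer's reverse complement is GAGTGCGAAG, which matches the template at positions 125–134.
The product is the template from position 73 through 134 (62 bp).

5'-TCTTTTGGATAAGTAAAACCAGTACTGAGTCCGTGAATCACACAGATGTCAGGAGTGCGAAG-3'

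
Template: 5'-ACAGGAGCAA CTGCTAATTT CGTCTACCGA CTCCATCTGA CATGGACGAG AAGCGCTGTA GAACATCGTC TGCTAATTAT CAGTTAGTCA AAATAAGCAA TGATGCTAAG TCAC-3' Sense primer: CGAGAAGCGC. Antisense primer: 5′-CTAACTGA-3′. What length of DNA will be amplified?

Forward primer CGAGAAGCGC is found on the top strand at positions 47–56.
Taking the reverse complement of CTAACTGA gives TCAGTTAG, found at positions 80–87 on the template; the primer anneals here to the top strand with its 3' end pointing upstream.
The product runs from position 47 to position 87, so its length is 87 − 47 + 1 = 41 bp.

41 bp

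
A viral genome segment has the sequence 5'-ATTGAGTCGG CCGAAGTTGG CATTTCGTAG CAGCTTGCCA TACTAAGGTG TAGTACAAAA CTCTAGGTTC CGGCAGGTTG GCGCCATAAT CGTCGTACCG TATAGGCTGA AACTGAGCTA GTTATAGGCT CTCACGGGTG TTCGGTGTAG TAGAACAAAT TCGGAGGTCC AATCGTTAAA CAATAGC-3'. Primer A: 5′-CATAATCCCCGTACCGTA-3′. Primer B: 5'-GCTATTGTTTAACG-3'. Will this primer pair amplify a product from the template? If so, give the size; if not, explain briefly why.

Primer A (CATAATCCCCGTACCGTA) does not match the top strand, and its reverse complement TACGGTACGGGGATTATG does not match either.
With no annealing site for primer A, no amplification occurs.

No product — primer A has no binding site in the template.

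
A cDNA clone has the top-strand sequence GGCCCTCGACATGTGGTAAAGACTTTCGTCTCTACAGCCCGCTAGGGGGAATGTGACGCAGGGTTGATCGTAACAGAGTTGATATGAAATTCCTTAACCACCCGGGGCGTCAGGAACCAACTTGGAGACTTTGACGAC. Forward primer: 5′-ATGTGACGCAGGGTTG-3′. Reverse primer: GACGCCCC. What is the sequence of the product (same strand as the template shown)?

5'-ATGTGACGCAGGGTTGATCGTAACAGAGTTGATATGAAATTCCTTAACCACCCGGGGCGTC-3'

The forward primer matches the template at positions 51–66.
The reverse primer's reverse complement is GGGGCGTC, which matches the template at positions 104–111.
The product is the template from position 51 through 111 (61 bp).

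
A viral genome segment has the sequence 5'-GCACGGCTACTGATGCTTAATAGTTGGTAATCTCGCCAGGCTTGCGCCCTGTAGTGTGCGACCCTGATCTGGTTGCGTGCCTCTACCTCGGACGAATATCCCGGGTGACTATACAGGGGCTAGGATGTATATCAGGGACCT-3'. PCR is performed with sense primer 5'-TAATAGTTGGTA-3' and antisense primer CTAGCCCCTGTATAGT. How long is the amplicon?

Scanning the template, TAATAGTTGGTA occurs at positions 18–29; this primer anneals to the bottom strand there with its 3' end pointing downstream.
Reverse complement of the reverse primer: ACTATACAGGGGCTAG. This occurs on the top strand at positions 108–123.
Amplicon spans positions 18–123: 106 bp.

106 bp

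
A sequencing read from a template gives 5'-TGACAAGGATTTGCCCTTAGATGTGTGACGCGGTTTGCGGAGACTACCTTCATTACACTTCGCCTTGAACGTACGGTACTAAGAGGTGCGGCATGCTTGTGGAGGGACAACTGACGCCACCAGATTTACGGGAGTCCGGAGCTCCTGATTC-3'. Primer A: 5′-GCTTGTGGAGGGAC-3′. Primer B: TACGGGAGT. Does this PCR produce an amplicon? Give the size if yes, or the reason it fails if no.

Primer A (GCTTGTGGAGGGAC) matches the top strand at positions 95–108 (3' end points downstream).
Primer B (TACGGGAGT) also matches the top strand directly, at positions 127–135 — its reverse complement ACTCCCGTA is not present.
Both primers anneal to the bottom strand with 3' ends pointing the same way, so neither can prime synthesis back toward the other.

No product — both primers anneal to the same strand and extend in the same direction.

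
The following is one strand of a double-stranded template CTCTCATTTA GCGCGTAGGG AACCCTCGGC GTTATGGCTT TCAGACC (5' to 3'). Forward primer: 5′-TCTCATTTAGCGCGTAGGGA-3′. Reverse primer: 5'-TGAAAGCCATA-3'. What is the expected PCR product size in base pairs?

The forward primer matches the template at positions 2–21.
The reverse primer's reverse complement is TATGGCTTTCA, which matches the template at positions 33–43.
The product runs from position 2 to position 43, so its length is 43 − 2 + 1 = 42 bp.

42 bp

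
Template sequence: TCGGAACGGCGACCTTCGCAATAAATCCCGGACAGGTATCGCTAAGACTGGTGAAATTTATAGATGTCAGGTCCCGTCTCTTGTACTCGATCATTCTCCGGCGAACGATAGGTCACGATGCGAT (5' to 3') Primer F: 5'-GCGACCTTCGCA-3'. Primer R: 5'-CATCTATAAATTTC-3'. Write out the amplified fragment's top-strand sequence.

Scanning the template, GCGACCTTCGCA occurs at positions 9–20; this primer anneals to the bottom strand there with its 3' end pointing downstream.
Taking the reverse complement of CATCTATAAATTTC gives GAAATTTATAGATG, found at positions 53–66 on the template; the primer anneals here to the top strand with its 3' end pointing upstream.
The product is the template from position 9 through 66 (58 bp).

5'-GCGACCTTCGCAATAAATCCCGGACAGGTATCGCTAAGACTGGTGAAATTTATAGATG-3'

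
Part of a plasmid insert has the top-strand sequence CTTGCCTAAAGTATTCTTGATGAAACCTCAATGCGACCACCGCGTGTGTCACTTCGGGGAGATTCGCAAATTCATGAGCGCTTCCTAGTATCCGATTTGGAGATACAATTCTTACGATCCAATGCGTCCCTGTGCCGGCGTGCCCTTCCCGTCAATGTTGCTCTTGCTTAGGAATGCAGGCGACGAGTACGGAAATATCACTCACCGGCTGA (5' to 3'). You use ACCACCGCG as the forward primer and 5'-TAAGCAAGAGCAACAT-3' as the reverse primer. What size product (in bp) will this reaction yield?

The forward primer matches the template at positions 36–44.
Taking the reverse complement of TAAGCAAGAGCAACAT gives ATGTTGCTCTTGCTTA, found at positions 155–170 on the template; the primer anneals here to the top strand with its 3' end pointing upstream.
The product runs from position 36 to position 170, so its length is 170 − 36 + 1 = 135 bp.

135 bp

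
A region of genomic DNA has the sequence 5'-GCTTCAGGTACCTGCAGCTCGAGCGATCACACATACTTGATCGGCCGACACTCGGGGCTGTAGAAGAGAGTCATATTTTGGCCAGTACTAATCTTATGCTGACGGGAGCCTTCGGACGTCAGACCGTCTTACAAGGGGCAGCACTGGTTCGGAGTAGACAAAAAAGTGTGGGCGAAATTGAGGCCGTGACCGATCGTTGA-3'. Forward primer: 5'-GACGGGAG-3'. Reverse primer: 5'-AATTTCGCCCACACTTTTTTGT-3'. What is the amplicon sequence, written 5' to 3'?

Forward primer GACGGGAG is found on the top strand at positions 101–108.
Reverse complement of the reverse primer: ACAAAAAAGTGTGGGCGAAATT. This occurs on the top strand at positions 158–179.
The product is the template from position 101 through 179 (79 bp).

5'-GACGGGAGCCTTCGGACGTCAGACCGTCTTACAAGGGGCAGCACTGGTTCGGAGTAGACAAAAAAGTGTGGGCGAAATT-3'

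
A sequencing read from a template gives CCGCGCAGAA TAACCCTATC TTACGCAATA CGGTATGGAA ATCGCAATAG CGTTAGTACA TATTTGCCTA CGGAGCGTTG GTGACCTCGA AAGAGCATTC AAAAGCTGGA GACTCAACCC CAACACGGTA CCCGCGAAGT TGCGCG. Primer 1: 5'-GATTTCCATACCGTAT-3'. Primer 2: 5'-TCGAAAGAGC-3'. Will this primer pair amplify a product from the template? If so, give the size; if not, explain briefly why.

Primer 1 (GATTTCCATACCGTAT) has reverse complement ATACGGTATGGAAATC, which matches the top strand at positions 28–43; primer 1 anneals to the top strand there with its 3' end pointing upstream toward position 28.
Primer 2 (TCGAAAGAGC) matches the top strand directly at positions 87–96; it anneals to the bottom strand with its 3' end pointing downstream toward position 96.
The 3' ends diverge (primer 1 extends toward position 1, primer 2 toward position 146), so the primers never converge on a shared product.

No product — the primers' 3' ends point away from each other.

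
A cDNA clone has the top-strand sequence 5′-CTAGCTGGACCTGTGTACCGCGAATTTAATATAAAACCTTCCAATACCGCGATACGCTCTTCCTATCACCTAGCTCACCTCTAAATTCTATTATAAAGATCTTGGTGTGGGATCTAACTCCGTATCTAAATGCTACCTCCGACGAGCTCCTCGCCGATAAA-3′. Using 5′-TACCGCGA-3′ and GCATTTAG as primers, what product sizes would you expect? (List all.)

The forward primer TACCGCGA matches the top strand at positions 16–23, 45–52.
The reverse primer's reverse complement is CTAAATGC, matching at positions 126–133.
Each forward site pairs with the reverse site to give a product ending at position 133: sizes 118, 89 bp.

118 bp, 89 bp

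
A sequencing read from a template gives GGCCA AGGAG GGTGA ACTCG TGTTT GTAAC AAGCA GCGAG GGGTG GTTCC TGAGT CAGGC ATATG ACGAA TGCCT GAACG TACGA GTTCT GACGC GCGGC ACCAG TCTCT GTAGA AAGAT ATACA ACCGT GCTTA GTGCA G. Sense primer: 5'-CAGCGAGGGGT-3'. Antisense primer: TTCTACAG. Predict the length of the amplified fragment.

83 bp

Forward primer CAGCGAGGGGT is found on the top strand at positions 34–44.
Reverse complement of the reverse primer: CTGTAGAA. This occurs on the top strand at positions 109–116.
The product runs from position 34 to position 116, so its length is 116 − 34 + 1 = 83 bp.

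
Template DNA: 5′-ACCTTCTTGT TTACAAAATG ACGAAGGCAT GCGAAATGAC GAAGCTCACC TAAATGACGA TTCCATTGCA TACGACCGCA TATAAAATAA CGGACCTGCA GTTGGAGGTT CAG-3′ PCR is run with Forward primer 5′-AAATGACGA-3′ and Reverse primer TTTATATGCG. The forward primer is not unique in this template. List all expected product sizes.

71 bp, 53 bp, 35 bp

The forward primer AAATGACGA matches the top strand at positions 16–24, 34–42, 52–60.
The reverse primer's reverse complement is CGCATATAAA, matching at positions 77–86.
Each forward site pairs with the reverse site to give a product ending at position 86: sizes 71, 53, 35 bp.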